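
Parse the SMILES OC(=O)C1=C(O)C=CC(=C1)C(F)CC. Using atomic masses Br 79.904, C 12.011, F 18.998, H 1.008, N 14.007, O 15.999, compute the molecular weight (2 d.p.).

198.19 g/mol

First, the molecular formula is C10H11FO3 (counting implicit H from valence).
  C: 10 × 12.011 = 120.110
  F: 1 × 18.998 = 18.998
  H: 11 × 1.008 = 11.088
  O: 3 × 15.999 = 47.997
Sum: 10×12.011 + 1×18.998 + 11×1.008 + 3×15.999 = 198.193 → 198.19 g/mol.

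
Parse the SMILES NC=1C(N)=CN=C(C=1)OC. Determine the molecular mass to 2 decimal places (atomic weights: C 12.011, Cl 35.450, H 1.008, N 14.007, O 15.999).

139.16 g/mol

First, the molecular formula is C6H9N3O (counting implicit H from valence).
  C: 6 × 12.011 = 72.066
  H: 9 × 1.008 = 9.072
  N: 3 × 14.007 = 42.021
  O: 1 × 15.999 = 15.999
Sum: 6×12.011 + 9×1.008 + 3×14.007 + 1×15.999 = 139.158 → 139.16 g/mol.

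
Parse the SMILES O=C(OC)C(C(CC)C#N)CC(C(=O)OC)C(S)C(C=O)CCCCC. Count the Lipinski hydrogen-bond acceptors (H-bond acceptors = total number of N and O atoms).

6

N atoms: 1; O atoms: 5.
Lipinski HBA = 1 + 5 = 6.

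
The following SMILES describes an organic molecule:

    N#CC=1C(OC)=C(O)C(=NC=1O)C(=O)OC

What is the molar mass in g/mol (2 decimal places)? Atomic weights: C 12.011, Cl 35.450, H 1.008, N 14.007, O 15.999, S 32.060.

First, the molecular formula is C9H8N2O5 (counting implicit H from valence).
  C: 9 × 12.011 = 108.099
  H: 8 × 1.008 = 8.064
  N: 2 × 14.007 = 28.014
  O: 5 × 15.999 = 79.995
Sum: 9×12.011 + 8×1.008 + 2×14.007 + 5×15.999 = 224.172 → 224.17 g/mol.

224.17 g/mol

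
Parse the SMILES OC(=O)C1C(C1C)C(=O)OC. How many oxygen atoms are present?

Scan the SMILES for O atoms (remember two-letter symbols like Cl and Br are single atoms).
Oxygen count: 4.

4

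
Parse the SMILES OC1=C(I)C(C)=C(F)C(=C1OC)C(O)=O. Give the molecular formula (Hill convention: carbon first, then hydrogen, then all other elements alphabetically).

C9H8FIO4

Walk through each heavy atom and fill implicit hydrogens from standard valence (C 4, N 3, O 2, S 2, halogen 1):
  atom 1: O, bond orders sum to 1 (valence 2) → 1 H
  atom 2: C, bond orders sum to 4 (valence 4) → 0 H
  atom 3: C, bond orders sum to 4 (valence 4) → 0 H
  atom 4: I (halogen, monovalent) → 0 H
  atom 5: C, bond orders sum to 4 (valence 4) → 0 H
  atom 6: C, bond orders sum to 1 (valence 4) → 3 H
  atom 7: C, bond orders sum to 4 (valence 4) → 0 H
  atom 8: F (halogen, monovalent) → 0 H
  atom 9: C, bond orders sum to 4 (valence 4) → 0 H
  atom 10: C, bond orders sum to 4 (valence 4) → 0 H
  atom 11: O, bond orders sum to 2 (valence 2) → 0 H
  atom 12: C, bond orders sum to 1 (valence 4) → 3 H
  atom 13: C, bond orders sum to 4 (valence 4) → 0 H
  atom 14: O, bond orders sum to 1 (valence 2) → 1 H
  atom 15: O, bond orders sum to 2 (valence 2) → 0 H
Totals → C:9, H:8, F:1, I:1, O:4.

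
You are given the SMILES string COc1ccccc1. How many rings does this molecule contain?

In SMILES, each pair of matching ring-closure digits denotes one ring-closing bond; the number of such bonds equals the number of independent rings.
Ring-closure bonds here: 1.

1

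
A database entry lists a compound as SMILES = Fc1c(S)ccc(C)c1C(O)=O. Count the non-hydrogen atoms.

Every atom symbol written in the SMILES (organic subset) is one heavy atom; implicit H are not written.
Heavy atoms by element → C:8, F:1, O:2, S:1.
Total: 12.

12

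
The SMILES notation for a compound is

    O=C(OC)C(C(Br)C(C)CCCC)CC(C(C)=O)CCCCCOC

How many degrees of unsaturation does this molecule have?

Molecular formula: C20H37BrO4.
DoU = (2C + 2 + N − H − X) / 2, where X is the halogen count and O/S are ignored.
    = (2·20 + 2 + 0 − 37 − 1) / 2 = 4 / 2 = 2.

2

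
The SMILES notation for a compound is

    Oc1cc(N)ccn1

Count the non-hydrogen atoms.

8

Every atom symbol written in the SMILES (organic subset) is one heavy atom; implicit H are not written.
Heavy atoms by element → C:5, N:2, O:1.
Total: 8.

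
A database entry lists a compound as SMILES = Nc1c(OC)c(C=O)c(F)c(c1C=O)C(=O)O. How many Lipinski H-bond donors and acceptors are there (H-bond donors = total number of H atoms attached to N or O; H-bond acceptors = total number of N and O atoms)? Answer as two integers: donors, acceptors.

Donors: find every N or O and count the H atoms it carries.
  atom 1 (N): bond orders sum to 1 → 2 H
  atom 4 (O): bond orders sum to 2 → 0 H
  atom 8 (O): bond orders sum to 2 → 0 H
  atom 14 (O): bond orders sum to 2 → 0 H
  atom 16 (O): bond orders sum to 2 → 0 H
  atom 17 (O): bond orders sum to 1 → 1 H
Lipinski HBD = 3.
Acceptors: N atoms = 1, O atoms = 5 → HBA = 6.

3, 6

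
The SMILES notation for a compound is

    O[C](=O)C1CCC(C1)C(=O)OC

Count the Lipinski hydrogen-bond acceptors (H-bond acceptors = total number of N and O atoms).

N atoms: 0; O atoms: 4.
Lipinski HBA = 0 + 4 = 4.

4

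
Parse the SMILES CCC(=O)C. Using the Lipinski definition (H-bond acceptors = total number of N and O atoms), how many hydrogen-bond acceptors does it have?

N atoms: 0; O atoms: 1.
Lipinski HBA = 0 + 1 = 1.

1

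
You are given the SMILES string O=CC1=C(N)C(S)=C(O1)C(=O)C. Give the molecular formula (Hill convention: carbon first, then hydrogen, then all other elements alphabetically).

Walk through each heavy atom and fill implicit hydrogens from standard valence (C 4, N 3, O 2, S 2, halogen 1):
  atom 1: O, bond orders sum to 2 (valence 2) → 0 H
  atom 2: C, bond orders sum to 3 (valence 4) → 1 H
  atom 3: C, bond orders sum to 4 (valence 4) → 0 H
  atom 4: C, bond orders sum to 4 (valence 4) → 0 H
  atom 5: N, bond orders sum to 1 (valence 3) → 2 H
  atom 6: C, bond orders sum to 4 (valence 4) → 0 H
  atom 7: S, bond orders sum to 1 (valence 2) → 1 H
  atom 8: C, bond orders sum to 4 (valence 4) → 0 H
  atom 9: O, bond orders sum to 2 (valence 2) → 0 H
  atom 10: C, bond orders sum to 4 (valence 4) → 0 H
  atom 11: O, bond orders sum to 2 (valence 2) → 0 H
  atom 12: C, bond orders sum to 1 (valence 4) → 3 H
Totals → C:7, H:7, N:1, O:3, S:1.
In Hill order: C7H7NO3S.

C7H7NO3S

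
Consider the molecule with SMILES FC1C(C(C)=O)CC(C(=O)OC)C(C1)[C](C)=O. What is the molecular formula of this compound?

Walk through each heavy atom and fill implicit hydrogens from standard valence (C 4, N 3, O 2, S 2, halogen 1):
  atom 1: F (halogen, monovalent) → 0 H
  atom 2: C, bond orders sum to 3 (valence 4) → 1 H
  atom 3: C, bond orders sum to 3 (valence 4) → 1 H
  atom 4: C, bond orders sum to 4 (valence 4) → 0 H
  atom 5: C, bond orders sum to 1 (valence 4) → 3 H
  atom 6: O, bond orders sum to 2 (valence 2) → 0 H
  atom 7: C, bond orders sum to 2 (valence 4) → 2 H
  atom 8: C, bond orders sum to 3 (valence 4) → 1 H
  atom 9: C, bond orders sum to 4 (valence 4) → 0 H
  atom 10: O, bond orders sum to 2 (valence 2) → 0 H
  atom 11: O, bond orders sum to 2 (valence 2) → 0 H
  atom 12: C, bond orders sum to 1 (valence 4) → 3 H
  atom 13: C, bond orders sum to 3 (valence 4) → 1 H
  atom 14: C, bond orders sum to 2 (valence 4) → 2 H
  atom 15: C with explicit H count 0
  atom 16: C, bond orders sum to 1 (valence 4) → 3 H
  atom 17: O, bond orders sum to 2 (valence 2) → 0 H
Totals → C:12, H:17, F:1, O:4.

C12H17FO4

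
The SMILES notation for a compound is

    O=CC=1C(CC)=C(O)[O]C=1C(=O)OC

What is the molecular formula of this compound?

C9H10O5

Walk through each heavy atom and fill implicit hydrogens from standard valence (C 4, N 3, O 2, S 2, halogen 1):
  atom 1: O, bond orders sum to 2 (valence 2) → 0 H
  atom 2: C, bond orders sum to 3 (valence 4) → 1 H
  atom 3: C, bond orders sum to 4 (valence 4) → 0 H
  atom 4: C, bond orders sum to 4 (valence 4) → 0 H
  atom 5: C, bond orders sum to 2 (valence 4) → 2 H
  atom 6: C, bond orders sum to 1 (valence 4) → 3 H
  atom 7: C, bond orders sum to 4 (valence 4) → 0 H
  atom 8: O, bond orders sum to 1 (valence 2) → 1 H
  atom 9: O with explicit H count 0
  atom 10: C, bond orders sum to 4 (valence 4) → 0 H
  atom 11: C, bond orders sum to 4 (valence 4) → 0 H
  atom 12: O, bond orders sum to 2 (valence 2) → 0 H
  atom 13: O, bond orders sum to 2 (valence 2) → 0 H
  atom 14: C, bond orders sum to 1 (valence 4) → 3 H
Totals → C:9, H:10, O:5.
In Hill order: C9H10O5.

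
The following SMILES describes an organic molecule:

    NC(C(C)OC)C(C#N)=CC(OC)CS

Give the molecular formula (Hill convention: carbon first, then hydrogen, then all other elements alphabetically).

Walk through each heavy atom and fill implicit hydrogens from standard valence (C 4, N 3, O 2, S 2, halogen 1):
  atom 1: N, bond orders sum to 1 (valence 3) → 2 H
  atom 2: C, bond orders sum to 3 (valence 4) → 1 H
  atom 3: C, bond orders sum to 3 (valence 4) → 1 H
  atom 4: C, bond orders sum to 1 (valence 4) → 3 H
  atom 5: O, bond orders sum to 2 (valence 2) → 0 H
  atom 6: C, bond orders sum to 1 (valence 4) → 3 H
  atom 7: C, bond orders sum to 4 (valence 4) → 0 H
  atom 8: C, bond orders sum to 4 (valence 4) → 0 H
  atom 9: N, bond orders sum to 3 (valence 3) → 0 H
  atom 10: C, bond orders sum to 3 (valence 4) → 1 H
  atom 11: C, bond orders sum to 3 (valence 4) → 1 H
  atom 12: O, bond orders sum to 2 (valence 2) → 0 H
  atom 13: C, bond orders sum to 1 (valence 4) → 3 H
  atom 14: C, bond orders sum to 2 (valence 4) → 2 H
  atom 15: S, bond orders sum to 1 (valence 2) → 1 H
Totals → C:10, H:18, N:2, O:2, S:1.
In Hill order: C10H18N2O2S.

C10H18N2O2S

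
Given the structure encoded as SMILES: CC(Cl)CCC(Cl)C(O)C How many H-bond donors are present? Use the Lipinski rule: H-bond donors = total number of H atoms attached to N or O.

1

Donors: find every N or O and count the H atoms it carries.
  atom 9 (O): bond orders sum to 1 → 1 H
Lipinski HBD = 1.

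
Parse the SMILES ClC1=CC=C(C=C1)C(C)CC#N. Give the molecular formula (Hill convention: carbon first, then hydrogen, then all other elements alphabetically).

Walk through each heavy atom and fill implicit hydrogens from standard valence (C 4, N 3, O 2, S 2, halogen 1):
  atom 1: Cl (halogen, monovalent) → 0 H
  atom 2: C, bond orders sum to 4 (valence 4) → 0 H
  atom 3: C, bond orders sum to 3 (valence 4) → 1 H
  atom 4: C, bond orders sum to 3 (valence 4) → 1 H
  atom 5: C, bond orders sum to 4 (valence 4) → 0 H
  atom 6: C, bond orders sum to 3 (valence 4) → 1 H
  atom 7: C, bond orders sum to 3 (valence 4) → 1 H
  atom 8: C, bond orders sum to 3 (valence 4) → 1 H
  atom 9: C, bond orders sum to 1 (valence 4) → 3 H
  atom 10: C, bond orders sum to 2 (valence 4) → 2 H
  atom 11: C, bond orders sum to 4 (valence 4) → 0 H
  atom 12: N, bond orders sum to 3 (valence 3) → 0 H
Totals → C:10, H:10, Cl:1, N:1.

C10H10ClN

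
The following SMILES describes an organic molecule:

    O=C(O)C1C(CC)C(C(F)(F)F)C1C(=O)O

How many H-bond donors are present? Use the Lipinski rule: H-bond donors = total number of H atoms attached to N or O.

Donors: find every N or O and count the H atoms it carries.
  atom 1 (O): bond orders sum to 2 → 0 H
  atom 3 (O): bond orders sum to 1 → 1 H
  atom 15 (O): bond orders sum to 2 → 0 H
  atom 16 (O): bond orders sum to 1 → 1 H
Lipinski HBD = 2.

2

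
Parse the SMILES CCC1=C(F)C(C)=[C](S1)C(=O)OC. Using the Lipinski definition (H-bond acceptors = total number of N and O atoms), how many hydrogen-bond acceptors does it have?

2

N atoms: 0; O atoms: 2.
Lipinski HBA = 0 + 2 = 2.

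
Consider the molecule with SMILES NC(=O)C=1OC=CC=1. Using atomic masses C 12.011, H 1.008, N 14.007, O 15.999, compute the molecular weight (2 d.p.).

111.10 g/mol

First, the molecular formula is C5H5NO2 (counting implicit H from valence).
  C: 5 × 12.011 = 60.055
  H: 5 × 1.008 = 5.040
  N: 1 × 14.007 = 14.007
  O: 2 × 15.999 = 31.998
Sum: 5×12.011 + 5×1.008 + 1×14.007 + 2×15.999 = 111.100 → 111.10 g/mol.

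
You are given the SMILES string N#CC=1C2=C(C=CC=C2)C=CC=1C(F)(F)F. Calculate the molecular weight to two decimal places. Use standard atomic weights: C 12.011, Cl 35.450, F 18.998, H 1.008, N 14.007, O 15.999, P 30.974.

First, the molecular formula is C12H6F3N (counting implicit H from valence).
  C: 12 × 12.011 = 144.132
  F: 3 × 18.998 = 56.994
  H: 6 × 1.008 = 6.048
  N: 1 × 14.007 = 14.007
Sum: 12×12.011 + 3×18.998 + 6×1.008 + 1×14.007 = 221.181 → 221.18 g/mol.

221.18 g/mol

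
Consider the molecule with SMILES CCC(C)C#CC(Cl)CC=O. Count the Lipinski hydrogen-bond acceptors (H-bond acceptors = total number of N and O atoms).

1

N atoms: 0; O atoms: 1.
Lipinski HBA = 0 + 1 = 1.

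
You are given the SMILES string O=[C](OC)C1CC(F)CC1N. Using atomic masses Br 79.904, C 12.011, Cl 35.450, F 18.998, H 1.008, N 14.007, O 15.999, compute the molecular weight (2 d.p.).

161.18 g/mol

First, the molecular formula is C7H12FNO2 (counting implicit H from valence).
  C: 7 × 12.011 = 84.077
  F: 1 × 18.998 = 18.998
  H: 12 × 1.008 = 12.096
  N: 1 × 14.007 = 14.007
  O: 2 × 15.999 = 31.998
Sum: 7×12.011 + 1×18.998 + 12×1.008 + 1×14.007 + 2×15.999 = 161.176 → 161.18 g/mol.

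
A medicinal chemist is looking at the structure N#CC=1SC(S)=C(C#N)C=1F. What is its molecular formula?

Walk through each heavy atom and fill implicit hydrogens from standard valence (C 4, N 3, O 2, S 2, halogen 1):
  atom 1: N, bond orders sum to 3 (valence 3) → 0 H
  atom 2: C, bond orders sum to 4 (valence 4) → 0 H
  atom 3: C, bond orders sum to 4 (valence 4) → 0 H
  atom 4: S, bond orders sum to 2 (valence 2) → 0 H
  atom 5: C, bond orders sum to 4 (valence 4) → 0 H
  atom 6: S, bond orders sum to 1 (valence 2) → 1 H
  atom 7: C, bond orders sum to 4 (valence 4) → 0 H
  atom 8: C, bond orders sum to 4 (valence 4) → 0 H
  atom 9: N, bond orders sum to 3 (valence 3) → 0 H
  atom 10: C, bond orders sum to 4 (valence 4) → 0 H
  atom 11: F (halogen, monovalent) → 0 H
Totals → C:6, H:1, F:1, N:2, S:2.

C6HFN2S2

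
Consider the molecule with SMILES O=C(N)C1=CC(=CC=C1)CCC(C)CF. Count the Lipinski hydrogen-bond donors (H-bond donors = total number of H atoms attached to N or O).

Donors: find every N or O and count the H atoms it carries.
  atom 1 (O): bond orders sum to 2 → 0 H
  atom 3 (N): bond orders sum to 1 → 2 H
Lipinski HBD = 2.

2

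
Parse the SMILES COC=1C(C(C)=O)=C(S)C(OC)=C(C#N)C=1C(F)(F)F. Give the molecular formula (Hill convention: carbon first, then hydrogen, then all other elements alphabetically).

C12H10F3NO3S

Walk through each heavy atom and fill implicit hydrogens from standard valence (C 4, N 3, O 2, S 2, halogen 1):
  atom 1: C, bond orders sum to 1 (valence 4) → 3 H
  atom 2: O, bond orders sum to 2 (valence 2) → 0 H
  atom 3: C, bond orders sum to 4 (valence 4) → 0 H
  atom 4: C, bond orders sum to 4 (valence 4) → 0 H
  atom 5: C, bond orders sum to 4 (valence 4) → 0 H
  atom 6: C, bond orders sum to 1 (valence 4) → 3 H
  atom 7: O, bond orders sum to 2 (valence 2) → 0 H
  atom 8: C, bond orders sum to 4 (valence 4) → 0 H
  atom 9: S, bond orders sum to 1 (valence 2) → 1 H
  atom 10: C, bond orders sum to 4 (valence 4) → 0 H
  atom 11: O, bond orders sum to 2 (valence 2) → 0 H
  atom 12: C, bond orders sum to 1 (valence 4) → 3 H
  atom 13: C, bond orders sum to 4 (valence 4) → 0 H
  atom 14: C, bond orders sum to 4 (valence 4) → 0 H
  atom 15: N, bond orders sum to 3 (valence 3) → 0 H
  atom 16: C, bond orders sum to 4 (valence 4) → 0 H
  atom 17: C, bond orders sum to 4 (valence 4) → 0 H
  atom 18: F (halogen, monovalent) → 0 H
  atom 19: F (halogen, monovalent) → 0 H
  atom 20: F (halogen, monovalent) → 0 H
Totals → C:12, H:10, F:3, N:1, O:3, S:1.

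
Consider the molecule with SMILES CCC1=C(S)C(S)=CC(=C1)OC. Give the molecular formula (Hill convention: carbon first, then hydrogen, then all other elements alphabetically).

C9H12OS2

Walk through each heavy atom and fill implicit hydrogens from standard valence (C 4, N 3, O 2, S 2, halogen 1):
  atom 1: C, bond orders sum to 1 (valence 4) → 3 H
  atom 2: C, bond orders sum to 2 (valence 4) → 2 H
  atom 3: C, bond orders sum to 4 (valence 4) → 0 H
  atom 4: C, bond orders sum to 4 (valence 4) → 0 H
  atom 5: S, bond orders sum to 1 (valence 2) → 1 H
  atom 6: C, bond orders sum to 4 (valence 4) → 0 H
  atom 7: S, bond orders sum to 1 (valence 2) → 1 H
  atom 8: C, bond orders sum to 3 (valence 4) → 1 H
  atom 9: C, bond orders sum to 4 (valence 4) → 0 H
  atom 10: C, bond orders sum to 3 (valence 4) → 1 H
  atom 11: O, bond orders sum to 2 (valence 2) → 0 H
  atom 12: C, bond orders sum to 1 (valence 4) → 3 H
Totals → C:9, H:12, O:1, S:2.
In Hill order: C9H12OS2.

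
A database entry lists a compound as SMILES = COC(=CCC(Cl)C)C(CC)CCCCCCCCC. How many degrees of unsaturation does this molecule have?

Degree of unsaturation = (number of rings) + (number of π bonds).
Ring closures in the SMILES: 0.
π bonds: 1 double bond (each 1 DoU) → 1 DoU from unsaturation.
Total DoU = 0 + 1 = 1.

1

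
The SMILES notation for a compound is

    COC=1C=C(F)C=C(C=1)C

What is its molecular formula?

C8H9FO

Walk through each heavy atom and fill implicit hydrogens from standard valence (C 4, N 3, O 2, S 2, halogen 1):
  atom 1: C, bond orders sum to 1 (valence 4) → 3 H
  atom 2: O, bond orders sum to 2 (valence 2) → 0 H
  atom 3: C, bond orders sum to 4 (valence 4) → 0 H
  atom 4: C, bond orders sum to 3 (valence 4) → 1 H
  atom 5: C, bond orders sum to 4 (valence 4) → 0 H
  atom 6: F (halogen, monovalent) → 0 H
  atom 7: C, bond orders sum to 3 (valence 4) → 1 H
  atom 8: C, bond orders sum to 4 (valence 4) → 0 H
  atom 9: C, bond orders sum to 3 (valence 4) → 1 H
  atom 10: C, bond orders sum to 1 (valence 4) → 3 H
Totals → C:8, H:9, F:1, O:1.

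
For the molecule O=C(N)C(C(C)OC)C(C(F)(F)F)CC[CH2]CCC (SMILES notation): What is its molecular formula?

Walk through each heavy atom and fill implicit hydrogens from standard valence (C 4, N 3, O 2, S 2, halogen 1):
  atom 1: O, bond orders sum to 2 (valence 2) → 0 H
  atom 2: C, bond orders sum to 4 (valence 4) → 0 H
  atom 3: N, bond orders sum to 1 (valence 3) → 2 H
  atom 4: C, bond orders sum to 3 (valence 4) → 1 H
  atom 5: C, bond orders sum to 3 (valence 4) → 1 H
  atom 6: C, bond orders sum to 1 (valence 4) → 3 H
  atom 7: O, bond orders sum to 2 (valence 2) → 0 H
  atom 8: C, bond orders sum to 1 (valence 4) → 3 H
  atom 9: C, bond orders sum to 3 (valence 4) → 1 H
  atom 10: C, bond orders sum to 4 (valence 4) → 0 H
  atom 11: F (halogen, monovalent) → 0 H
  atom 12: F (halogen, monovalent) → 0 H
  atom 13: F (halogen, monovalent) → 0 H
  atom 14: C, bond orders sum to 2 (valence 4) → 2 H
  atom 15: C, bond orders sum to 2 (valence 4) → 2 H
  atom 16: C with explicit H count 2
  atom 17: C, bond orders sum to 2 (valence 4) → 2 H
  atom 18: C, bond orders sum to 2 (valence 4) → 2 H
  atom 19: C, bond orders sum to 1 (valence 4) → 3 H
Totals → C:13, H:24, F:3, N:1, O:2.
In Hill order: C13H24F3NO2.

C13H24F3NO2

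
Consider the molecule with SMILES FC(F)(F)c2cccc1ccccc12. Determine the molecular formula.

Walk through each heavy atom and fill implicit hydrogens from standard valence (C 4, N 3, O 2, S 2, halogen 1); for lowercase aromatic atoms, an aromatic c carries 1 H when it has two neighbours and 0 H with three, and aromatic n carries 0 H:
  atom 1: F (halogen, monovalent) → 0 H
  atom 2: C, bond orders sum to 4 (valence 4) → 0 H
  atom 3: F (halogen, monovalent) → 0 H
  atom 4: F (halogen, monovalent) → 0 H
  atom 5: aromatic c, 3 neighbours → 0 H
  atom 6: aromatic c, 2 neighbours → 1 H
  atom 7: aromatic c, 2 neighbours → 1 H
  atom 8: aromatic c, 2 neighbours → 1 H
  atom 9: aromatic c, 3 neighbours → 0 H
  atom 10: aromatic c, 2 neighbours → 1 H
  atom 11: aromatic c, 2 neighbours → 1 H
  atom 12: aromatic c, 2 neighbours → 1 H
  atom 13: aromatic c, 2 neighbours → 1 H
  atom 14: aromatic c, 3 neighbours → 0 H
Totals → C:11, H:7, F:3.
In Hill order: C11H7F3.

C11H7F3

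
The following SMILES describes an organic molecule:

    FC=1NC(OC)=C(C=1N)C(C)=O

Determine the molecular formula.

C7H9FN2O2

Walk through each heavy atom and fill implicit hydrogens from standard valence (C 4, N 3, O 2, S 2, halogen 1):
  atom 1: F (halogen, monovalent) → 0 H
  atom 2: C, bond orders sum to 4 (valence 4) → 0 H
  atom 3: N, bond orders sum to 2 (valence 3) → 1 H
  atom 4: C, bond orders sum to 4 (valence 4) → 0 H
  atom 5: O, bond orders sum to 2 (valence 2) → 0 H
  atom 6: C, bond orders sum to 1 (valence 4) → 3 H
  atom 7: C, bond orders sum to 4 (valence 4) → 0 H
  atom 8: C, bond orders sum to 4 (valence 4) → 0 H
  atom 9: N, bond orders sum to 1 (valence 3) → 2 H
  atom 10: C, bond orders sum to 4 (valence 4) → 0 H
  atom 11: C, bond orders sum to 1 (valence 4) → 3 H
  atom 12: O, bond orders sum to 2 (valence 2) → 0 H
Totals → C:7, H:9, F:1, N:2, O:2.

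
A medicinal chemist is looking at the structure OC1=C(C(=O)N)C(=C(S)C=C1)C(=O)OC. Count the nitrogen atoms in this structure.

1

Scan the SMILES for N atoms (remember two-letter symbols like Cl and Br are single atoms).
Nitrogen count: 1.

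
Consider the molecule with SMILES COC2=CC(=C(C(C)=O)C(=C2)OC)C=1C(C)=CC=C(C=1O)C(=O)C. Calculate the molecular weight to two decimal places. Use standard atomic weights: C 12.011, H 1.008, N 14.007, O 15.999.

328.36 g/mol

First, the molecular formula is C19H20O5 (counting implicit H from valence).
  C: 19 × 12.011 = 228.209
  H: 20 × 1.008 = 20.160
  O: 5 × 15.999 = 79.995
Sum: 19×12.011 + 20×1.008 + 5×15.999 = 328.364 → 328.36 g/mol.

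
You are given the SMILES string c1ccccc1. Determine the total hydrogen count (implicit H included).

Walk through each heavy atom and fill implicit hydrogens from standard valence (C 4, N 3, O 2, S 2, halogen 1); for lowercase aromatic atoms, an aromatic c carries 1 H when it has two neighbours and 0 H with three, and aromatic n carries 0 H:
  atom 1: aromatic c, 2 neighbours → 1 H
  atom 2: aromatic c, 2 neighbours → 1 H
  atom 3: aromatic c, 2 neighbours → 1 H
  atom 4: aromatic c, 2 neighbours → 1 H
  atom 5: aromatic c, 2 neighbours → 1 H
  atom 6: aromatic c, 2 neighbours → 1 H
Total hydrogens: 6.

6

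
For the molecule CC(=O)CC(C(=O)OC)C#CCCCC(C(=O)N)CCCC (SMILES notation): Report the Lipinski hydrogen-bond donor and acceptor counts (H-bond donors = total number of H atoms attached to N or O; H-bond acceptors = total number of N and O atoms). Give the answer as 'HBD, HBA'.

Donors: find every N or O and count the H atoms it carries.
  atom 3 (O): bond orders sum to 2 → 0 H
  atom 7 (O): bond orders sum to 2 → 0 H
  atom 8 (O): bond orders sum to 2 → 0 H
  atom 17 (O): bond orders sum to 2 → 0 H
  atom 18 (N): bond orders sum to 1 → 2 H
Lipinski HBD = 2.
Acceptors: N atoms = 1, O atoms = 4 → HBA = 5.

2, 5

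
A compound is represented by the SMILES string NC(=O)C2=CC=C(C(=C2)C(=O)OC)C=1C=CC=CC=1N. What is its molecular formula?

Walk through each heavy atom and fill implicit hydrogens from standard valence (C 4, N 3, O 2, S 2, halogen 1):
  atom 1: N, bond orders sum to 1 (valence 3) → 2 H
  atom 2: C, bond orders sum to 4 (valence 4) → 0 H
  atom 3: O, bond orders sum to 2 (valence 2) → 0 H
  atom 4: C, bond orders sum to 4 (valence 4) → 0 H
  atom 5: C, bond orders sum to 3 (valence 4) → 1 H
  atom 6: C, bond orders sum to 3 (valence 4) → 1 H
  atom 7: C, bond orders sum to 4 (valence 4) → 0 H
  atom 8: C, bond orders sum to 4 (valence 4) → 0 H
  atom 9: C, bond orders sum to 3 (valence 4) → 1 H
  atom 10: C, bond orders sum to 4 (valence 4) → 0 H
  atom 11: O, bond orders sum to 2 (valence 2) → 0 H
  atom 12: O, bond orders sum to 2 (valence 2) → 0 H
  atom 13: C, bond orders sum to 1 (valence 4) → 3 H
  atom 14: C, bond orders sum to 4 (valence 4) → 0 H
  atom 15: C, bond orders sum to 3 (valence 4) → 1 H
  atom 16: C, bond orders sum to 3 (valence 4) → 1 H
  atom 17: C, bond orders sum to 3 (valence 4) → 1 H
  atom 18: C, bond orders sum to 3 (valence 4) → 1 H
  atom 19: C, bond orders sum to 4 (valence 4) → 0 H
  atom 20: N, bond orders sum to 1 (valence 3) → 2 H
Totals → C:15, H:14, N:2, O:3.
In Hill order: C15H14N2O3.

C15H14N2O3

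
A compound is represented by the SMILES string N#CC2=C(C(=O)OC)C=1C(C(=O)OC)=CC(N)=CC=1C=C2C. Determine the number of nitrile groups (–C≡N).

1

The nitrile motif appears at heavy-atom position 2 in the SMILES.
Other groups present: 2 ester, 1 primary amine.
Nitrile count: 1.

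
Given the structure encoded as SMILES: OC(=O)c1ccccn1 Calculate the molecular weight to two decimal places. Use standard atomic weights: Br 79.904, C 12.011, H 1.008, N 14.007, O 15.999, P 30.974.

First, the molecular formula is C6H5NO2 (counting implicit H from valence).
  C: 6 × 12.011 = 72.066
  H: 5 × 1.008 = 5.040
  N: 1 × 14.007 = 14.007
  O: 2 × 15.999 = 31.998
Sum: 6×12.011 + 5×1.008 + 1×14.007 + 2×15.999 = 123.111 → 123.11 g/mol.

123.11 g/mol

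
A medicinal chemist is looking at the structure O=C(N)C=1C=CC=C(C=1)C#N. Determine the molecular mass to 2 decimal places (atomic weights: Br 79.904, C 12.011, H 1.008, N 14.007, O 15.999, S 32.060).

146.15 g/mol

First, the molecular formula is C8H6N2O (counting implicit H from valence).
  C: 8 × 12.011 = 96.088
  H: 6 × 1.008 = 6.048
  N: 2 × 14.007 = 28.014
  O: 1 × 15.999 = 15.999
Sum: 8×12.011 + 6×1.008 + 2×14.007 + 1×15.999 = 146.149 → 146.15 g/mol.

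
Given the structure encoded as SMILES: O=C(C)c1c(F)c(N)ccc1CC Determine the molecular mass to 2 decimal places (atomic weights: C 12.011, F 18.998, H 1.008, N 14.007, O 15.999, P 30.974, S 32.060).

First, the molecular formula is C10H12FNO (counting implicit H from valence).
  C: 10 × 12.011 = 120.110
  F: 1 × 18.998 = 18.998
  H: 12 × 1.008 = 12.096
  N: 1 × 14.007 = 14.007
  O: 1 × 15.999 = 15.999
Sum: 10×12.011 + 1×18.998 + 12×1.008 + 1×14.007 + 1×15.999 = 181.210 → 181.21 g/mol.

181.21 g/mol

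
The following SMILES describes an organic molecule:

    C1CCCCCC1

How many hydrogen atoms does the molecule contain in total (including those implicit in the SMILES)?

Walk through each heavy atom and fill implicit hydrogens from standard valence (C 4, N 3, O 2, S 2, halogen 1):
  atom 1: C, bond orders sum to 2 (valence 4) → 2 H
  atom 2: C, bond orders sum to 2 (valence 4) → 2 H
  atom 3: C, bond orders sum to 2 (valence 4) → 2 H
  atom 4: C, bond orders sum to 2 (valence 4) → 2 H
  atom 5: C, bond orders sum to 2 (valence 4) → 2 H
  atom 6: C, bond orders sum to 2 (valence 4) → 2 H
  atom 7: C, bond orders sum to 2 (valence 4) → 2 H
Total hydrogens: 14.

14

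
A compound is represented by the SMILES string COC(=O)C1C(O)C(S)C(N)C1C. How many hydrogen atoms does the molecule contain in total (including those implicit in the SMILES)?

Walk through each heavy atom and fill implicit hydrogens from standard valence (C 4, N 3, O 2, S 2, halogen 1):
  atom 1: C, bond orders sum to 1 (valence 4) → 3 H
  atom 2: O, bond orders sum to 2 (valence 2) → 0 H
  atom 3: C, bond orders sum to 4 (valence 4) → 0 H
  atom 4: O, bond orders sum to 2 (valence 2) → 0 H
  atom 5: C, bond orders sum to 3 (valence 4) → 1 H
  atom 6: C, bond orders sum to 3 (valence 4) → 1 H
  atom 7: O, bond orders sum to 1 (valence 2) → 1 H
  atom 8: C, bond orders sum to 3 (valence 4) → 1 H
  atom 9: S, bond orders sum to 1 (valence 2) → 1 H
  atom 10: C, bond orders sum to 3 (valence 4) → 1 H
  atom 11: N, bond orders sum to 1 (valence 3) → 2 H
  atom 12: C, bond orders sum to 3 (valence 4) → 1 H
  atom 13: C, bond orders sum to 1 (valence 4) → 3 H
Total hydrogens: 15.

15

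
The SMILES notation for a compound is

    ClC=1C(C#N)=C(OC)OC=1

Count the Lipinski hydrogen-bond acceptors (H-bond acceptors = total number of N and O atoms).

3

N atoms: 1; O atoms: 2.
Lipinski HBA = 1 + 2 = 3.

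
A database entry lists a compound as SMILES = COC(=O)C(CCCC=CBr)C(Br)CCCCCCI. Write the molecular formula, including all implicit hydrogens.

Walk through each heavy atom and fill implicit hydrogens from standard valence (C 4, N 3, O 2, S 2, halogen 1):
  atom 1: C, bond orders sum to 1 (valence 4) → 3 H
  atom 2: O, bond orders sum to 2 (valence 2) → 0 H
  atom 3: C, bond orders sum to 4 (valence 4) → 0 H
  atom 4: O, bond orders sum to 2 (valence 2) → 0 H
  atom 5: C, bond orders sum to 3 (valence 4) → 1 H
  atom 6: C, bond orders sum to 2 (valence 4) → 2 H
  atom 7: C, bond orders sum to 2 (valence 4) → 2 H
  atom 8: C, bond orders sum to 2 (valence 4) → 2 H
  atom 9: C, bond orders sum to 3 (valence 4) → 1 H
  atom 10: C, bond orders sum to 3 (valence 4) → 1 H
  atom 11: Br (halogen, monovalent) → 0 H
  atom 12: C, bond orders sum to 3 (valence 4) → 1 H
  atom 13: Br (halogen, monovalent) → 0 H
  atom 14: C, bond orders sum to 2 (valence 4) → 2 H
  atom 15: C, bond orders sum to 2 (valence 4) → 2 H
  atom 16: C, bond orders sum to 2 (valence 4) → 2 H
  atom 17: C, bond orders sum to 2 (valence 4) → 2 H
  atom 18: C, bond orders sum to 2 (valence 4) → 2 H
  atom 19: C, bond orders sum to 2 (valence 4) → 2 H
  atom 20: I (halogen, monovalent) → 0 H
Totals → C:15, H:25, Br:2, I:1, O:2.

C15H25Br2IO2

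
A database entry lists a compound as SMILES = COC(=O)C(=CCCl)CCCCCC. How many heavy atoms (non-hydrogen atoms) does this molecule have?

14

Every atom symbol written in the SMILES (organic subset) is one heavy atom; implicit H are not written.
Heavy atoms by element → C:11, Cl:1, O:2.
Total: 14.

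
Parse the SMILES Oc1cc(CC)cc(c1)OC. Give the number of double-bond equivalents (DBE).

Molecular formula: C9H12O2.
DoU = (2C + 2 + N − H − X) / 2, where X is the halogen count and O/S are ignored.
    = (2·9 + 2 + 0 − 12 − 0) / 2 = 8 / 2 = 4.

4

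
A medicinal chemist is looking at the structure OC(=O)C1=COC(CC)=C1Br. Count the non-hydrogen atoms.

11

Every atom symbol written in the SMILES (organic subset) is one heavy atom; implicit H are not written.
Heavy atoms by element → Br:1, C:7, O:3.
Total: 11.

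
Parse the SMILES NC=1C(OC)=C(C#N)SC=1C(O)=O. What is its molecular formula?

Walk through each heavy atom and fill implicit hydrogens from standard valence (C 4, N 3, O 2, S 2, halogen 1):
  atom 1: N, bond orders sum to 1 (valence 3) → 2 H
  atom 2: C, bond orders sum to 4 (valence 4) → 0 H
  atom 3: C, bond orders sum to 4 (valence 4) → 0 H
  atom 4: O, bond orders sum to 2 (valence 2) → 0 H
  atom 5: C, bond orders sum to 1 (valence 4) → 3 H
  atom 6: C, bond orders sum to 4 (valence 4) → 0 H
  atom 7: C, bond orders sum to 4 (valence 4) → 0 H
  atom 8: N, bond orders sum to 3 (valence 3) → 0 H
  atom 9: S, bond orders sum to 2 (valence 2) → 0 H
  atom 10: C, bond orders sum to 4 (valence 4) → 0 H
  atom 11: C, bond orders sum to 4 (valence 4) → 0 H
  atom 12: O, bond orders sum to 1 (valence 2) → 1 H
  atom 13: O, bond orders sum to 2 (valence 2) → 0 H
Totals → C:7, H:6, N:2, O:3, S:1.
In Hill order: C7H6N2O3S.

C7H6N2O3S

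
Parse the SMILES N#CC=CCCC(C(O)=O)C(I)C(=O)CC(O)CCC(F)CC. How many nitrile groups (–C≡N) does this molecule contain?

The nitrile motif appears at heavy-atom position 2 in the SMILES.
Other groups present: 1 alkene, 1 carboxylic acid, 1 hydroxyl, 1 ketone.
Nitrile count: 1.

1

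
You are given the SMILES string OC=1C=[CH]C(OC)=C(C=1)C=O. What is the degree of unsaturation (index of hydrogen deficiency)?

Molecular formula: C8H8O3.
DoU = (2C + 2 + N − H − X) / 2, where X is the halogen count and O/S are ignored.
    = (2·8 + 2 + 0 − 8 − 0) / 2 = 10 / 2 = 5.

5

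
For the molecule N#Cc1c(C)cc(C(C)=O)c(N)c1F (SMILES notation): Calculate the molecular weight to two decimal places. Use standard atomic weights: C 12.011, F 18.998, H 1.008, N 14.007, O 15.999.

First, the molecular formula is C10H9FN2O (counting implicit H from valence).
  C: 10 × 12.011 = 120.110
  F: 1 × 18.998 = 18.998
  H: 9 × 1.008 = 9.072
  N: 2 × 14.007 = 28.014
  O: 1 × 15.999 = 15.999
Sum: 10×12.011 + 1×18.998 + 9×1.008 + 2×14.007 + 1×15.999 = 192.193 → 192.19 g/mol.

192.19 g/mol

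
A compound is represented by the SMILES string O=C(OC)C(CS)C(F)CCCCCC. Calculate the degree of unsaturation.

1

Degree of unsaturation = (number of rings) + (number of π bonds).
Ring closures in the SMILES: 0.
π bonds: 1 double bond (each 1 DoU) → 1 DoU from unsaturation.
Total DoU = 0 + 1 = 1.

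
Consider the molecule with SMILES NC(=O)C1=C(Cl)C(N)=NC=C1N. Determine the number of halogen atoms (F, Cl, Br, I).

Halogen atoms appear at heavy-atom position 6 (1×Cl).
Other groups present: 1 amide, 2 primary amine.
Halogen count: 1.

1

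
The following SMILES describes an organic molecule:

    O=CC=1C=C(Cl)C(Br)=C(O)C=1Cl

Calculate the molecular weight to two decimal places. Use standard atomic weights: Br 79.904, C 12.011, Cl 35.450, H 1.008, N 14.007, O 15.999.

269.90 g/mol

First, the molecular formula is C7H3BrCl2O2 (counting implicit H from valence).
  Br: 1 × 79.904 = 79.904
  C: 7 × 12.011 = 84.077
  Cl: 2 × 35.450 = 70.900
  H: 3 × 1.008 = 3.024
  O: 2 × 15.999 = 31.998
Sum: 1×79.904 + 7×12.011 + 2×35.450 + 3×1.008 + 2×15.999 = 269.903 → 269.90 g/mol.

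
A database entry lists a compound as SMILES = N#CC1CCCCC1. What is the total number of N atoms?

Scan the SMILES for N atoms (remember two-letter symbols like Cl and Br are single atoms).
Nitrogen count: 1.

1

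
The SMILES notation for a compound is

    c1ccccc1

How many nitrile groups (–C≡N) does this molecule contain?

0

Scan the SMILES for the nitrile motif — none present.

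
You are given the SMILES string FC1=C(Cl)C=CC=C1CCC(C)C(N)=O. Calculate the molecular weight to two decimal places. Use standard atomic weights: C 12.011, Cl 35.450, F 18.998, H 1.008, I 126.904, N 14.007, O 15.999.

First, the molecular formula is C11H13ClFNO (counting implicit H from valence).
  C: 11 × 12.011 = 132.121
  Cl: 1 × 35.450 = 35.450
  F: 1 × 18.998 = 18.998
  H: 13 × 1.008 = 13.104
  N: 1 × 14.007 = 14.007
  O: 1 × 15.999 = 15.999
Sum: 11×12.011 + 1×35.450 + 1×18.998 + 13×1.008 + 1×14.007 + 1×15.999 = 229.679 → 229.68 g/mol.

229.68 g/mol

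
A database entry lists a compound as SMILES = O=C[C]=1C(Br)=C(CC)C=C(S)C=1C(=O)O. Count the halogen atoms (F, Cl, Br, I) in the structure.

1

Halogen atoms appear at heavy-atom position 5 (1×Br).
Other groups present: 1 aldehyde, 1 carboxylic acid, 1 thiol.
Halogen count: 1.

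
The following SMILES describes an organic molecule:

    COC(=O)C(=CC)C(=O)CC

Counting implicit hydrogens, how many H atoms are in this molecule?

Walk through each heavy atom and fill implicit hydrogens from standard valence (C 4, N 3, O 2, S 2, halogen 1):
  atom 1: C, bond orders sum to 1 (valence 4) → 3 H
  atom 2: O, bond orders sum to 2 (valence 2) → 0 H
  atom 3: C, bond orders sum to 4 (valence 4) → 0 H
  atom 4: O, bond orders sum to 2 (valence 2) → 0 H
  atom 5: C, bond orders sum to 4 (valence 4) → 0 H
  atom 6: C, bond orders sum to 3 (valence 4) → 1 H
  atom 7: C, bond orders sum to 1 (valence 4) → 3 H
  atom 8: C, bond orders sum to 4 (valence 4) → 0 H
  atom 9: O, bond orders sum to 2 (valence 2) → 0 H
  atom 10: C, bond orders sum to 2 (valence 4) → 2 H
  atom 11: C, bond orders sum to 1 (valence 4) → 3 H
Total hydrogens: 12.

12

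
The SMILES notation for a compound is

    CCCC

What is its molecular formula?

C4H10

Walk through each heavy atom and fill implicit hydrogens from standard valence (C 4, N 3, O 2, S 2, halogen 1):
  atom 1: C, bond orders sum to 1 (valence 4) → 3 H
  atom 2: C, bond orders sum to 2 (valence 4) → 2 H
  atom 3: C, bond orders sum to 2 (valence 4) → 2 H
  atom 4: C, bond orders sum to 1 (valence 4) → 3 H
Totals → C:4, H:10.
In Hill order: C4H10.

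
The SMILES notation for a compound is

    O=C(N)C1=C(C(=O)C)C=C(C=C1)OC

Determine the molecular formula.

C10H11NO3

Walk through each heavy atom and fill implicit hydrogens from standard valence (C 4, N 3, O 2, S 2, halogen 1):
  atom 1: O, bond orders sum to 2 (valence 2) → 0 H
  atom 2: C, bond orders sum to 4 (valence 4) → 0 H
  atom 3: N, bond orders sum to 1 (valence 3) → 2 H
  atom 4: C, bond orders sum to 4 (valence 4) → 0 H
  atom 5: C, bond orders sum to 4 (valence 4) → 0 H
  atom 6: C, bond orders sum to 4 (valence 4) → 0 H
  atom 7: O, bond orders sum to 2 (valence 2) → 0 H
  atom 8: C, bond orders sum to 1 (valence 4) → 3 H
  atom 9: C, bond orders sum to 3 (valence 4) → 1 H
  atom 10: C, bond orders sum to 4 (valence 4) → 0 H
  atom 11: C, bond orders sum to 3 (valence 4) → 1 H
  atom 12: C, bond orders sum to 3 (valence 4) → 1 H
  atom 13: O, bond orders sum to 2 (valence 2) → 0 H
  atom 14: C, bond orders sum to 1 (valence 4) → 3 H
Totals → C:10, H:11, N:1, O:3.
In Hill order: C10H11NO3.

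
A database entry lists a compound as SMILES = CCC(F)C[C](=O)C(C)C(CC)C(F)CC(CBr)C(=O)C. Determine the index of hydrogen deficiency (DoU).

Degree of unsaturation = (number of rings) + (number of π bonds).
Ring closures in the SMILES: 0.
π bonds: 2 double bonds (each 1 DoU) → 2 DoU from unsaturation.
Total DoU = 0 + 2 = 2.

2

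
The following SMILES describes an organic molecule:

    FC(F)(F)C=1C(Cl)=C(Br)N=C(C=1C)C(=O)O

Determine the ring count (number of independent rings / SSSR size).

1

In SMILES, each pair of matching ring-closure digits denotes one ring-closing bond; the number of such bonds equals the number of independent rings.
Ring-closure bonds here: 1.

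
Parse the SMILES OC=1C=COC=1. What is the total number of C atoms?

4

Count every carbon token in the SMILES (each C, including those in ring-closure positions and inside branches).
Carbon count: 4.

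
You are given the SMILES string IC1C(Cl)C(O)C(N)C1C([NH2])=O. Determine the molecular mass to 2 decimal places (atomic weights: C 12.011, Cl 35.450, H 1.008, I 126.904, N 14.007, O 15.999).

First, the molecular formula is C6H10ClIN2O2 (counting implicit H from valence).
  C: 6 × 12.011 = 72.066
  Cl: 1 × 35.450 = 35.450
  H: 10 × 1.008 = 10.080
  I: 1 × 126.904 = 126.904
  N: 2 × 14.007 = 28.014
  O: 2 × 15.999 = 31.998
Sum: 6×12.011 + 1×35.450 + 10×1.008 + 1×126.904 + 2×14.007 + 2×15.999 = 304.512 → 304.51 g/mol.

304.51 g/mol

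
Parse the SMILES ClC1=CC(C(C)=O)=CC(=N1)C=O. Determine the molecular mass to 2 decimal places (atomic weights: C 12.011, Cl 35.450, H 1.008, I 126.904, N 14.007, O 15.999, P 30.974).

First, the molecular formula is C8H6ClNO2 (counting implicit H from valence).
  C: 8 × 12.011 = 96.088
  Cl: 1 × 35.450 = 35.450
  H: 6 × 1.008 = 6.048
  N: 1 × 14.007 = 14.007
  O: 2 × 15.999 = 31.998
Sum: 8×12.011 + 1×35.450 + 6×1.008 + 1×14.007 + 2×15.999 = 183.591 → 183.59 g/mol.

183.59 g/mol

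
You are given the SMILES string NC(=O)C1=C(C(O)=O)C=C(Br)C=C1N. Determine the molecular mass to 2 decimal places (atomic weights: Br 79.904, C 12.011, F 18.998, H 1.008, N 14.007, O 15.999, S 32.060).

First, the molecular formula is C8H7BrN2O3 (counting implicit H from valence).
  Br: 1 × 79.904 = 79.904
  C: 8 × 12.011 = 96.088
  H: 7 × 1.008 = 7.056
  N: 2 × 14.007 = 28.014
  O: 3 × 15.999 = 47.997
Sum: 1×79.904 + 8×12.011 + 7×1.008 + 2×14.007 + 3×15.999 = 259.059 → 259.06 g/mol.

259.06 g/mol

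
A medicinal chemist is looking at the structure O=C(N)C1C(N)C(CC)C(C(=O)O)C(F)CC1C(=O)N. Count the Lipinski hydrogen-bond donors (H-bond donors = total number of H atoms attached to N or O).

Donors: find every N or O and count the H atoms it carries.
  atom 1 (O): bond orders sum to 2 → 0 H
  atom 3 (N): bond orders sum to 1 → 2 H
  atom 6 (N): bond orders sum to 1 → 2 H
  atom 12 (O): bond orders sum to 2 → 0 H
  atom 13 (O): bond orders sum to 1 → 1 H
  atom 19 (O): bond orders sum to 2 → 0 H
  atom 20 (N): bond orders sum to 1 → 2 H
Lipinski HBD = 7.

7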